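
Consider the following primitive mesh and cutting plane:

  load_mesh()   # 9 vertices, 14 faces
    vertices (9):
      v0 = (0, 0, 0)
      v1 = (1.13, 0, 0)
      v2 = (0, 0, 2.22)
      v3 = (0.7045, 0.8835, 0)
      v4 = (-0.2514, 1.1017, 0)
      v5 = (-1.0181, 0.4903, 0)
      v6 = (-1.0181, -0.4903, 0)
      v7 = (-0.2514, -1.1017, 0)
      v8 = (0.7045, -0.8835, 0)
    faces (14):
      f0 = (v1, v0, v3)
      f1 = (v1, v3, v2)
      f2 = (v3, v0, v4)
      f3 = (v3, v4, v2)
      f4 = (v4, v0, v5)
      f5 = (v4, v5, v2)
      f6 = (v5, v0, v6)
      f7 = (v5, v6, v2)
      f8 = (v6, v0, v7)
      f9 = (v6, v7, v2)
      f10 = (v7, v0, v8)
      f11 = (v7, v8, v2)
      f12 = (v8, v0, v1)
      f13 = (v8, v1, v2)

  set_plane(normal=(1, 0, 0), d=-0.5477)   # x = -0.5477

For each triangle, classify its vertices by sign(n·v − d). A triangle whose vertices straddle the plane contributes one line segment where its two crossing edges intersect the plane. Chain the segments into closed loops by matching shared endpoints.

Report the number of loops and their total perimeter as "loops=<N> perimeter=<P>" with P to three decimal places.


Straddling triangles (6 of 14):
  (v4,v0,v5) [++-] → (-0.5477, 0.263763, 0)–(-0.5477, 0.865417, 0)  len=0.6017
  (v4,v5,v2) [+-+] → (-0.5477, 0.865417, 0)–(-0.5477, 0.263763, 1.02572)  len=1.1892
  (v5,v0,v6) [-+-] → (-0.5477, 0.263763, 0)–(-0.5477, -0.263763, 0)  len=0.5275
  (v5,v6,v2) [--+] → (-0.5477, -0.263763, 1.02572)–(-0.5477, 0.263763, 1.02572)  len=0.5275
  (v6,v0,v7) [-++] → (-0.5477, -0.263763, 0)–(-0.5477, -0.865417, 0)  len=0.6017
  (v6,v7,v2) [-++] → (-0.5477, -0.865417, 0)–(-0.5477, -0.263763, 1.02572)  len=1.1892

Chained into 1 loop(s):
  loop 1: 6 segments, perimeter = 4.6367
Total perimeter = 4.637

loops=1 perimeter=4.637


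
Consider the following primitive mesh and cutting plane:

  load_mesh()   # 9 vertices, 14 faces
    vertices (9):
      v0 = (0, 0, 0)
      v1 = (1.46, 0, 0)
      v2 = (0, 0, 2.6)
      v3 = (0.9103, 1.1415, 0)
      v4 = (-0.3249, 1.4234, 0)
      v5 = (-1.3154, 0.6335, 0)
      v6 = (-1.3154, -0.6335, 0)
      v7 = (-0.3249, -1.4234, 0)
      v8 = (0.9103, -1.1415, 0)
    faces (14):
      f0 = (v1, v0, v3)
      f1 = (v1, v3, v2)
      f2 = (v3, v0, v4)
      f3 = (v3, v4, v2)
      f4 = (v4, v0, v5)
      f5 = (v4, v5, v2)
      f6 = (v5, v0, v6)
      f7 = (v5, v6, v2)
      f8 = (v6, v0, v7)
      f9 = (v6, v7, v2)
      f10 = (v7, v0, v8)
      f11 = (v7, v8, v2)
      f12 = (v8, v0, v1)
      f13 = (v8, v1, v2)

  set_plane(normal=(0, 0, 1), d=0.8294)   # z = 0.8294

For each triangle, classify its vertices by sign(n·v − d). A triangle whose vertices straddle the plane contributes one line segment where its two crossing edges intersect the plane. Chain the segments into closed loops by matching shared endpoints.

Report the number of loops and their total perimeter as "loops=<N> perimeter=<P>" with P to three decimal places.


Straddling triangles (7 of 14):
  (v1,v3,v2) [--+] → (0.619914, 0.777362, 0.8294)–(0.99426, 0, 0.8294)  len=0.8628
  (v3,v4,v2) [--+] → (-0.221257, 0.969335, 0.8294)–(0.619914, 0.777361, 0.8294)  len=0.8628
  (v4,v5,v2) [--+] → (-0.895787, 0.431414, 0.8294)–(-0.221257, 0.969335, 0.8294)  len=0.8628
  (v5,v6,v2) [--+] → (-0.895787, -0.431414, 0.8294)–(-0.895787, 0.431413, 0.8294)  len=0.8628
  (v6,v7,v2) [--+] → (-0.221257, -0.969335, 0.8294)–(-0.895787, -0.431413, 0.8294)  len=0.8628
  (v7,v8,v2) [--+] → (0.619914, -0.777362, 0.8294)–(-0.221257, -0.969335, 0.8294)  len=0.8628
  (v8,v1,v2) [--+] → (0.99426, 0, 0.8294)–(0.619914, -0.777361, 0.8294)  len=0.8628

Chained into 1 loop(s):
  loop 1: 7 segments, perimeter = 6.0395
Total perimeter = 6.040

loops=1 perimeter=6.040


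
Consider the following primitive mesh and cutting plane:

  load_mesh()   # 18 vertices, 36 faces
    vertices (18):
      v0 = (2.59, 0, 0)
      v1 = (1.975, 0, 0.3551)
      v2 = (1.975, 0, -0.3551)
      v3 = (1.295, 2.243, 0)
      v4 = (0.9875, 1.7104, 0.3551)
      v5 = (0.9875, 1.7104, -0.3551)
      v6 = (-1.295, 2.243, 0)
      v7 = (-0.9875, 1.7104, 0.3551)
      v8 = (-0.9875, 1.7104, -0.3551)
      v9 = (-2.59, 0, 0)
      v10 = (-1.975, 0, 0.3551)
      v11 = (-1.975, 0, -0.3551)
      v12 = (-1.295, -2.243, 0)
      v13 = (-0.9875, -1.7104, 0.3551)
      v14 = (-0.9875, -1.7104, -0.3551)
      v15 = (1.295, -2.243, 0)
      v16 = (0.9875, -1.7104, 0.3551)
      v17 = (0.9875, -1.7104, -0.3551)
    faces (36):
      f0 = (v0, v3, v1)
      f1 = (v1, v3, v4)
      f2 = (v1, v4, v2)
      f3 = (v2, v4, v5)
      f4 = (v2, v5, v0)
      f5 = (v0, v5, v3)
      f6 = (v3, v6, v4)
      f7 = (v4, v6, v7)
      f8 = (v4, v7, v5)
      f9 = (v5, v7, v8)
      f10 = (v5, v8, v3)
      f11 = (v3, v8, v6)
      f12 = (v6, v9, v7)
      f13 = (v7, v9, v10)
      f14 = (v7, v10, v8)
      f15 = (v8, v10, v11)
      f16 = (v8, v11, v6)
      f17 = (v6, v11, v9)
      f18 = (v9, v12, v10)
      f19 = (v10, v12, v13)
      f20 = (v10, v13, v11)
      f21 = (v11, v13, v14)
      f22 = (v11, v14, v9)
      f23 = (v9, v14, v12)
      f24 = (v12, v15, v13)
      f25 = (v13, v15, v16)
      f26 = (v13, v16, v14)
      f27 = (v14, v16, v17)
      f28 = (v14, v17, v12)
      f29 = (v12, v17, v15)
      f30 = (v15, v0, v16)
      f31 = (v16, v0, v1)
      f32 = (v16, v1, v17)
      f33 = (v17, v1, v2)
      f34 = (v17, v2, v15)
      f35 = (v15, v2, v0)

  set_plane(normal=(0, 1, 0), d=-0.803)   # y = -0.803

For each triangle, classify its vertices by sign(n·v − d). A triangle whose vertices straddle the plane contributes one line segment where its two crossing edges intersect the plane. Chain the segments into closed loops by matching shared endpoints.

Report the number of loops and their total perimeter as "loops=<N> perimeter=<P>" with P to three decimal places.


Straddling triangles (12 of 36):
  (v9,v12,v10) [+-+] → (-2.12639, -0.803, 0)–(-1.73156, -0.803, 0.227973)  len=0.4559
  (v10,v12,v13) [+--] → (-1.73156, -0.803, 0.227973)–(-1.51139, -0.803, 0.3551)  len=0.2542
  (v10,v13,v11) [+-+] → (-1.51139, -0.803, 0.3551)–(-1.51139, -0.803, -0.0216747)  len=0.3768
  (v11,v13,v14) [+--] → (-1.51139, -0.803, -0.0216747)–(-1.51139, -0.803, -0.3551)  len=0.3334
  (v11,v14,v9) [+-+] → (-1.51139, -0.803, -0.3551)–(-1.83766, -0.803, -0.166713)  len=0.3768
  (v9,v14,v12) [+--] → (-1.83766, -0.803, -0.166713)–(-2.12639, -0.803, 0)  len=0.3334
  (v15,v0,v16) [-+-] → (2.12639, -0.803, 0)–(1.83766, -0.803, 0.166713)  len=0.3334
  (v16,v0,v1) [-++] → (1.83766, -0.803, 0.166713)–(1.51139, -0.803, 0.3551)  len=0.3768
  (v16,v1,v17) [-+-] → (1.51139, -0.803, 0.3551)–(1.51139, -0.803, 0.0216747)  len=0.3334
  (v17,v1,v2) [-++] → (1.51139, -0.803, 0.0216747)–(1.51139, -0.803, -0.3551)  len=0.3768
  (v17,v2,v15) [-+-] → (1.51139, -0.803, -0.3551)–(1.73156, -0.803, -0.227973)  len=0.2542
  (v15,v2,v0) [-++] → (1.73156, -0.803, -0.227973)–(2.12639, -0.803, 0)  len=0.4559

Chained into 2 loop(s):
  loop 1: 6 segments, perimeter = 2.1305
  loop 2: 6 segments, perimeter = 2.1305
Total perimeter = 4.261

loops=2 perimeter=4.261


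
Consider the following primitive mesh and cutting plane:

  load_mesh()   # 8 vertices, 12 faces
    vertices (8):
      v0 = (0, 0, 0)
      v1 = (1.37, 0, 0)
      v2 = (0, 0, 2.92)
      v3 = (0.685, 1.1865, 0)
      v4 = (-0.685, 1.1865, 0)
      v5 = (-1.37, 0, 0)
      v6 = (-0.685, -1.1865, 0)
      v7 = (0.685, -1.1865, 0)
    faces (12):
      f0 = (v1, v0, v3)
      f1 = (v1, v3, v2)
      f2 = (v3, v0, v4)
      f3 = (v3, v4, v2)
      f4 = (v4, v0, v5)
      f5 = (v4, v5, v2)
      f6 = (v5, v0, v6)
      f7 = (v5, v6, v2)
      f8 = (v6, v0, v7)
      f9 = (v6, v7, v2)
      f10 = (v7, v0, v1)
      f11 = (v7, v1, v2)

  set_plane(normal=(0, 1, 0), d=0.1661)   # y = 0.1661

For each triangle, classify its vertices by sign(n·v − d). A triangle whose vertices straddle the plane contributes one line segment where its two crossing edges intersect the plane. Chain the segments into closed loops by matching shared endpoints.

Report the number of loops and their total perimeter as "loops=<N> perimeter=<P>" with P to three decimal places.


Straddling triangles (6 of 12):
  (v1,v0,v3) [--+] → (0.0958942, 0.1661, 0)–(1.27411, 0.1661, 0)  len=1.1782
  (v1,v3,v2) [-+-] → (1.27411, 0.1661, 0)–(0.0958942, 0.1661, 2.51122)  len=2.7739
  (v3,v0,v4) [+-+] → (0.0958942, 0.1661, 0)–(-0.0958942, 0.1661, 0)  len=0.1918
  (v3,v4,v2) [++-] → (-0.0958942, 0.1661, 2.51122)–(0.0958942, 0.1661, 2.51122)  len=0.1918
  (v4,v0,v5) [+--] → (-0.0958942, 0.1661, 0)–(-1.27411, 0.1661, 0)  len=1.1782
  (v4,v5,v2) [+--] → (-1.27411, 0.1661, 0)–(-0.0958942, 0.1661, 2.51122)  len=2.7739

Chained into 1 loop(s):
  loop 1: 6 segments, perimeter = 8.2878
Total perimeter = 8.288

loops=1 perimeter=8.288


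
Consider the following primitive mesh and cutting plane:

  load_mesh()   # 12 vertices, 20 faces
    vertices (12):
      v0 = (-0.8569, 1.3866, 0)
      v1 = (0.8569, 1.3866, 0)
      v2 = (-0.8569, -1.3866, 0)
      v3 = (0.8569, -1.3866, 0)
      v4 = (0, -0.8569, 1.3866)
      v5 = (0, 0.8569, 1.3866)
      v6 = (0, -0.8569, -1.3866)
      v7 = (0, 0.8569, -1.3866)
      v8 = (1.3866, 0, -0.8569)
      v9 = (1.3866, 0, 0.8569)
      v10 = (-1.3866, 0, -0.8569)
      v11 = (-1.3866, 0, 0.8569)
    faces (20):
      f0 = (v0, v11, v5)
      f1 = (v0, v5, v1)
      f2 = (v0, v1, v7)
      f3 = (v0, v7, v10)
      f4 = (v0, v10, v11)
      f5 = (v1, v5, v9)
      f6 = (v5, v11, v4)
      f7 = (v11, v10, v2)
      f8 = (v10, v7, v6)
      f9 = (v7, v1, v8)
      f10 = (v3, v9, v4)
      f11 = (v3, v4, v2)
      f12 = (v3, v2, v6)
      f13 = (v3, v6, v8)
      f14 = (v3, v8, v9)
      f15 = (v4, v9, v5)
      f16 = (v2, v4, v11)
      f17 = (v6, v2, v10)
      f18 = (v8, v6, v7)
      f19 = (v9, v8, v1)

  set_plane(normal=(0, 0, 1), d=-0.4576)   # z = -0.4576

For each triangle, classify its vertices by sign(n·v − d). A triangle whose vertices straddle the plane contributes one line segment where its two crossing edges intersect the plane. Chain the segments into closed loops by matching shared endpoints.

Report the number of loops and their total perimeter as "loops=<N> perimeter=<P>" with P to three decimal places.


loops=1 perimeter=8.263

Straddling triangles (10 of 20):
  (v0,v1,v7) [++-] → (0.574109, 1.21179, -0.4576)–(-0.574109, 1.21179, -0.4576)  len=1.1482
  (v0,v7,v10) [+--] → (-0.574109, 1.21179, -0.4576)–(-1.13977, 0.646131, -0.4576)  len=0.8000
  (v0,v10,v11) [+-+] → (-1.13977, 0.646131, -0.4576)–(-1.3866, 0, -0.4576)  len=0.6917
  (v11,v10,v2) [+-+] → (-1.3866, 0, -0.4576)–(-1.13977, -0.646131, -0.4576)  len=0.6917
  (v7,v1,v8) [-+-] → (0.574109, 1.21179, -0.4576)–(1.13977, 0.646131, -0.4576)  len=0.8000
  (v3,v2,v6) [++-] → (-0.574109, -1.21179, -0.4576)–(0.574109, -1.21179, -0.4576)  len=1.1482
  (v3,v6,v8) [+--] → (0.574109, -1.21179, -0.4576)–(1.13977, -0.646131, -0.4576)  len=0.8000
  (v3,v8,v9) [+-+] → (1.13977, -0.646131, -0.4576)–(1.3866, 0, -0.4576)  len=0.6917
  (v6,v2,v10) [-+-] → (-0.574109, -1.21179, -0.4576)–(-1.13977, -0.646131, -0.4576)  len=0.8000
  (v9,v8,v1) [+-+] → (1.3866, 0, -0.4576)–(1.13977, 0.646131, -0.4576)  len=0.6917

Chained into 1 loop(s):
  loop 1: 10 segments, perimeter = 8.2630
Total perimeter = 8.263


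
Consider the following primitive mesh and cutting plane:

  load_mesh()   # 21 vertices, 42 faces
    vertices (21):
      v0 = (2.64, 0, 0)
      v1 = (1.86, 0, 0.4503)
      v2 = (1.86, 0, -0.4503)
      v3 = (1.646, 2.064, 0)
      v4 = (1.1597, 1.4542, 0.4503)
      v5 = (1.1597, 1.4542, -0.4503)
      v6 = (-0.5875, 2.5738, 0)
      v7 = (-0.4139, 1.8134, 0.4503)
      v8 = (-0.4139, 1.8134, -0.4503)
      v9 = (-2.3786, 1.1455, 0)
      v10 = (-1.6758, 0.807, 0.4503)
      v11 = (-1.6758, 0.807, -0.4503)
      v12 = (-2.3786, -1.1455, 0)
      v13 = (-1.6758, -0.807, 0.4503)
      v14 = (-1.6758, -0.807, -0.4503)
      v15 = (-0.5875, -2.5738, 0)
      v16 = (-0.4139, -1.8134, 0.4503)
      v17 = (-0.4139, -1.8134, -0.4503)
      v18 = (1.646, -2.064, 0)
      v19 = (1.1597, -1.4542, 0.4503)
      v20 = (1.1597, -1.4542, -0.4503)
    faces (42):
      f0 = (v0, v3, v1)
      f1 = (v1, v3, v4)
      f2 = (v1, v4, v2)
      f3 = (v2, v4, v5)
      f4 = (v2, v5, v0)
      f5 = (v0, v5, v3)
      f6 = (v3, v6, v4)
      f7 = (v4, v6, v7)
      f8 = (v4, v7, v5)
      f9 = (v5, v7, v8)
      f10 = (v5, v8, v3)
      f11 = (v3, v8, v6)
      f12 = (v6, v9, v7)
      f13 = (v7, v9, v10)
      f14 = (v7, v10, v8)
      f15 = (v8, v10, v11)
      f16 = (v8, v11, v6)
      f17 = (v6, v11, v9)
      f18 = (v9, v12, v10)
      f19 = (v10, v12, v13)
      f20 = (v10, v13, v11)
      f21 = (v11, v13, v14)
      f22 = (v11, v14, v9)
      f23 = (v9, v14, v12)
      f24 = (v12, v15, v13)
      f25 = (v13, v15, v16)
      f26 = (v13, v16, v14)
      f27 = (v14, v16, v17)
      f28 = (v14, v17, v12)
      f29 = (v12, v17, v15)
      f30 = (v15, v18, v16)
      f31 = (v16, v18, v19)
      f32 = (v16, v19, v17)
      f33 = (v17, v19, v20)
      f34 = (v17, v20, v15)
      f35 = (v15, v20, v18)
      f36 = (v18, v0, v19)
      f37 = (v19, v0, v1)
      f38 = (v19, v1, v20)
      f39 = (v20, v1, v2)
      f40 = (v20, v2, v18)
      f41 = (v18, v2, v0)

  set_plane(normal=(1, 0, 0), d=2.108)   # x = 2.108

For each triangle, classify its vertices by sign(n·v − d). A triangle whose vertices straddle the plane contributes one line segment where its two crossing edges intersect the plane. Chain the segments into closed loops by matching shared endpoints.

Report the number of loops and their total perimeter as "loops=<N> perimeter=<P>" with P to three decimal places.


loops=1 perimeter=4.586

Straddling triangles (6 of 42):
  (v0,v3,v1) [+--] → (2.108, 1.10468, 0)–(2.108, 0, 0.307128)  len=1.1466
  (v2,v5,v0) [--+] → (2.108, 0.52262, -0.161832)–(2.108, 0, -0.307128)  len=0.5424
  (v0,v5,v3) [+--] → (2.108, 0.52262, -0.161832)–(2.108, 1.10468, 0)  len=0.6041
  (v18,v0,v19) [-+-] → (2.108, -1.10468, 0)–(2.108, -0.52262, 0.161832)  len=0.6041
  (v19,v0,v1) [-+-] → (2.108, -0.52262, 0.161832)–(2.108, 0, 0.307128)  len=0.5424
  (v18,v2,v0) [--+] → (2.108, 0, -0.307128)–(2.108, -1.10468, 0)  len=1.1466

Chained into 1 loop(s):
  loop 1: 6 segments, perimeter = 4.5863
Total perimeter = 4.586


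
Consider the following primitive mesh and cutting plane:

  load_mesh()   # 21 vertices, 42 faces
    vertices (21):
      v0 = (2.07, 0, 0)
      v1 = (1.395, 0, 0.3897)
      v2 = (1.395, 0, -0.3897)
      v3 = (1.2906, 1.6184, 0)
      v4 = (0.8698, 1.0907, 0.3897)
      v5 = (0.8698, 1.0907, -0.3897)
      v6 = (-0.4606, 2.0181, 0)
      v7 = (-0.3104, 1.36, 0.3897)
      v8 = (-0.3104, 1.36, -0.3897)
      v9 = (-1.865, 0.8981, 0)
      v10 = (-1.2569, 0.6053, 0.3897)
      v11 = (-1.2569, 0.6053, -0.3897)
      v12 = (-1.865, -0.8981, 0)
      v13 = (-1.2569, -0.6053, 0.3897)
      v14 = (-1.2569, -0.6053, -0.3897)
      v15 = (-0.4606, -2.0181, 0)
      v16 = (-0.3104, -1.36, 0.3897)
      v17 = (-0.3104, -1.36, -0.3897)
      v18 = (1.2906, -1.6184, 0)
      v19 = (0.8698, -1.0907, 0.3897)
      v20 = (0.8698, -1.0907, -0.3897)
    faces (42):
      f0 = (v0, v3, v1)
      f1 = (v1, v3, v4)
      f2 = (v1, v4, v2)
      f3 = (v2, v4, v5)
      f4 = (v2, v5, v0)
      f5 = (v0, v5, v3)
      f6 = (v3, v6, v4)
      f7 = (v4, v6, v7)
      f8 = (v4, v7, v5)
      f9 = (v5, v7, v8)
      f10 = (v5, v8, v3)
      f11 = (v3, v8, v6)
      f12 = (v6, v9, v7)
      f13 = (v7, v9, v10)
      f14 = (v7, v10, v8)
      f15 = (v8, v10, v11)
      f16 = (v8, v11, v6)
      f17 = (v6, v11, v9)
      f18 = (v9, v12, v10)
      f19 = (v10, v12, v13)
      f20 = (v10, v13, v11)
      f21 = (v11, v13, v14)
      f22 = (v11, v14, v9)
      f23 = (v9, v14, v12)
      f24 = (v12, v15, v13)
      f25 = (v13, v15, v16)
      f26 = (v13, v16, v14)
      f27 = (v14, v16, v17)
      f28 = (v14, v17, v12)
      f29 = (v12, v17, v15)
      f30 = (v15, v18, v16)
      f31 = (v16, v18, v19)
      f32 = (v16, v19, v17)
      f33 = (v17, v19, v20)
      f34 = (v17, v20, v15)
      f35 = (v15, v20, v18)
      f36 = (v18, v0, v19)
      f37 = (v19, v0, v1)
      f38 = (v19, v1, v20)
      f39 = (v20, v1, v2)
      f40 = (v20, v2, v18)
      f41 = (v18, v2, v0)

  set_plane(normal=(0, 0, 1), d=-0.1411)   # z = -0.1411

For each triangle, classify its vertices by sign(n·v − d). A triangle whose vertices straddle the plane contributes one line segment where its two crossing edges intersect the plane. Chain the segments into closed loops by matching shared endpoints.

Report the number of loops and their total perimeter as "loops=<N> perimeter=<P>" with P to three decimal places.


Straddling triangles (28 of 42):
  (v1,v4,v2) [++-] → (1.22748, 0.347893, -0.1411)–(1.395, 0, -0.1411)  len=0.3861
  (v2,v4,v5) [-+-] → (1.22748, 0.347893, -0.1411)–(0.8698, 1.0907, -0.1411)  len=0.8244
  (v2,v5,v0) [--+] → (1.63544, 0.394913, -0.1411)–(1.8256, 0, -0.1411)  len=0.4383
  (v0,v5,v3) [+-+] → (1.63544, 0.394913, -0.1411)–(1.13824, 1.42733, -0.1411)  len=1.1459
  (v4,v7,v5) [++-] → (0.49336, 1.1766, -0.1411)–(0.8698, 1.0907, -0.1411)  len=0.3861
  (v5,v7,v8) [-+-] → (0.49336, 1.1766, -0.1411)–(-0.3104, 1.36, -0.1411)  len=0.8244
  (v5,v8,v3) [--+] → (0.710921, 1.52484, -0.1411)–(1.13824, 1.42733, -0.1411)  len=0.4383
  (v3,v8,v6) [+-+] → (0.710921, 1.52484, -0.1411)–(-0.406217, 1.77982, -0.1411)  len=1.1459
  (v7,v10,v8) [++-] → (-0.612299, 1.11928, -0.1411)–(-0.3104, 1.36, -0.1411)  len=0.3861
  (v8,v10,v11) [-+-] → (-0.612299, 1.11928, -0.1411)–(-1.2569, 0.6053, -0.1411)  len=0.8244
  (v8,v11,v6) [--+] → (-0.748919, 1.50656, -0.1411)–(-0.406217, 1.77982, -0.1411)  len=0.4383
  (v6,v11,v9) [+-+] → (-0.748919, 1.50656, -0.1411)–(-1.64482, 0.792085, -0.1411)  len=1.1459
  (v10,v13,v11) [++-] → (-1.2569, 0.219163, -0.1411)–(-1.2569, 0.6053, -0.1411)  len=0.3861
  (v11,v13,v14) [-+-] → (-1.2569, 0.219163, -0.1411)–(-1.2569, -0.6053, -0.1411)  len=0.8245
  (v11,v14,v9) [--+] → (-1.64482, 0.353759, -0.1411)–(-1.64482, 0.792085, -0.1411)  len=0.4383
  (v9,v14,v12) [+-+] → (-1.64482, 0.353759, -0.1411)–(-1.64482, -0.792085, -0.1411)  len=1.1458
  (v13,v16,v14) [++-] → (-0.955001, -0.846022, -0.1411)–(-1.2569, -0.6053, -0.1411)  len=0.3861
  (v14,v16,v17) [-+-] → (-0.955001, -0.846022, -0.1411)–(-0.3104, -1.36, -0.1411)  len=0.8244
  (v14,v17,v12) [--+] → (-1.30212, -1.06534, -0.1411)–(-1.64482, -0.792085, -0.1411)  len=0.4383
  (v12,v17,v15) [+-+] → (-1.30212, -1.06534, -0.1411)–(-0.406217, -1.77982, -0.1411)  len=1.1459
  (v16,v19,v17) [++-] → (0.0660405, -1.2741, -0.1411)–(-0.3104, -1.36, -0.1411)  len=0.3861
  (v17,v19,v20) [-+-] → (0.0660405, -1.2741, -0.1411)–(0.8698, -1.0907, -0.1411)  len=0.8244
  (v17,v20,v15) [--+] → (0.0211024, -1.68231, -0.1411)–(-0.406217, -1.77982, -0.1411)  len=0.4383
  (v15,v20,v18) [+-+] → (0.0211024, -1.68231, -0.1411)–(1.13824, -1.42733, -0.1411)  len=1.1459
  (v19,v1,v20) [++-] → (1.03732, -0.742807, -0.1411)–(0.8698, -1.0907, -0.1411)  len=0.3861
  (v20,v1,v2) [-+-] → (1.03732, -0.742807, -0.1411)–(1.395, 0, -0.1411)  len=0.8244
  (v20,v2,v18) [--+] → (1.3284, -1.03242, -0.1411)–(1.13824, -1.42733, -0.1411)  len=0.4383
  (v18,v2,v0) [+-+] → (1.3284, -1.03242, -0.1411)–(1.8256, 0, -0.1411)  len=1.1459

Chained into 2 loop(s):
  loop 1: 14 segments, perimeter = 8.4739
  loop 2: 14 segments, perimeter = 11.0894
Total perimeter = 19.563

loops=2 perimeter=19.563


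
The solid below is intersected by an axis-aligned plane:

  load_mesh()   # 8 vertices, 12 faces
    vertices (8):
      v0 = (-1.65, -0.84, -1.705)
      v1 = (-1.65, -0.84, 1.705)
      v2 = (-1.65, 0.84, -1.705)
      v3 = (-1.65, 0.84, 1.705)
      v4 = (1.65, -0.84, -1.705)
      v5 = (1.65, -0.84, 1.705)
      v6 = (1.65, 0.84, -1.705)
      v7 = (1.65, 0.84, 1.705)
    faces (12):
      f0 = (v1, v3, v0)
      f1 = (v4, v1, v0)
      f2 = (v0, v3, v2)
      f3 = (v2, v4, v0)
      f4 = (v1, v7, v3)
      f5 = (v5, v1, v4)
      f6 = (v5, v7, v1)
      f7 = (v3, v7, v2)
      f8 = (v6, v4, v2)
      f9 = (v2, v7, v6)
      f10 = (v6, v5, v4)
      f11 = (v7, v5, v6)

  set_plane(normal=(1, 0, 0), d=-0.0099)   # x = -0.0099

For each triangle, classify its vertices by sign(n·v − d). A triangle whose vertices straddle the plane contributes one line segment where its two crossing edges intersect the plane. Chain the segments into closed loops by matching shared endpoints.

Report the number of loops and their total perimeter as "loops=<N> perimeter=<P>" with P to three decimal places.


Straddling triangles (8 of 12):
  (v4,v1,v0) [+--] → (-0.0099, -0.84, 0.01023)–(-0.0099, -0.84, -1.705)  len=1.7152
  (v2,v4,v0) [-+-] → (-0.0099, 0.00504, -1.705)–(-0.0099, -0.84, -1.705)  len=0.8450
  (v1,v7,v3) [-+-] → (-0.0099, -0.00504, 1.705)–(-0.0099, 0.84, 1.705)  len=0.8450
  (v5,v1,v4) [+-+] → (-0.0099, -0.84, 1.705)–(-0.0099, -0.84, 0.01023)  len=1.6948
  (v5,v7,v1) [++-] → (-0.0099, -0.00504, 1.705)–(-0.0099, -0.84, 1.705)  len=0.8350
  (v3,v7,v2) [-+-] → (-0.0099, 0.84, 1.705)–(-0.0099, 0.84, -0.01023)  len=1.7152
  (v6,v4,v2) [++-] → (-0.0099, 0.00504, -1.705)–(-0.0099, 0.84, -1.705)  len=0.8350
  (v2,v7,v6) [-++] → (-0.0099, 0.84, -0.01023)–(-0.0099, 0.84, -1.705)  len=1.6948

Chained into 1 loop(s):
  loop 1: 8 segments, perimeter = 10.1800
Total perimeter = 10.180

loops=1 perimeter=10.180


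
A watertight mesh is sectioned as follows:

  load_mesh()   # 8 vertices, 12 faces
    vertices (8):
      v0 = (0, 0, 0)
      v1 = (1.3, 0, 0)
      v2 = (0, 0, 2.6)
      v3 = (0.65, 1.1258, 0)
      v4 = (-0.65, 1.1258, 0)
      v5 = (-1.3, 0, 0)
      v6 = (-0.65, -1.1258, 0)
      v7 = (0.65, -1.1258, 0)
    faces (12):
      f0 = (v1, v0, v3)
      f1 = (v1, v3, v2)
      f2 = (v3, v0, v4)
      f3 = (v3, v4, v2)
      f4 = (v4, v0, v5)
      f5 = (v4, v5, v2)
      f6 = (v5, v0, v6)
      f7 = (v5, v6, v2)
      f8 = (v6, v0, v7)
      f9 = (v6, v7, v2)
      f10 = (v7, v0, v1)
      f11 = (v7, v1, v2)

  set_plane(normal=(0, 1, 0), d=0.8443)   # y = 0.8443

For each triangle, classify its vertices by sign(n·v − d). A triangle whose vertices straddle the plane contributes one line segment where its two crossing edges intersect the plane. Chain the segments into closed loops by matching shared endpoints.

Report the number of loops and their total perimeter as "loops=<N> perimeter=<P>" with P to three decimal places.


loops=1 perimeter=4.054

Straddling triangles (6 of 12):
  (v1,v0,v3) [--+] → (0.487471, 0.8443, 0)–(0.812529, 0.8443, 0)  len=0.3251
  (v1,v3,v2) [-+-] → (0.812529, 0.8443, 0)–(0.487471, 0.8443, 0.650115)  len=0.7269
  (v3,v0,v4) [+-+] → (0.487471, 0.8443, 0)–(-0.487471, 0.8443, 0)  len=0.9749
  (v3,v4,v2) [++-] → (-0.487471, 0.8443, 0.650115)–(0.487471, 0.8443, 0.650115)  len=0.9749
  (v4,v0,v5) [+--] → (-0.487471, 0.8443, 0)–(-0.812529, 0.8443, 0)  len=0.3251
  (v4,v5,v2) [+--] → (-0.812529, 0.8443, 0)–(-0.487471, 0.8443, 0.650115)  len=0.7269

Chained into 1 loop(s):
  loop 1: 6 segments, perimeter = 4.0537
Total perimeter = 4.054


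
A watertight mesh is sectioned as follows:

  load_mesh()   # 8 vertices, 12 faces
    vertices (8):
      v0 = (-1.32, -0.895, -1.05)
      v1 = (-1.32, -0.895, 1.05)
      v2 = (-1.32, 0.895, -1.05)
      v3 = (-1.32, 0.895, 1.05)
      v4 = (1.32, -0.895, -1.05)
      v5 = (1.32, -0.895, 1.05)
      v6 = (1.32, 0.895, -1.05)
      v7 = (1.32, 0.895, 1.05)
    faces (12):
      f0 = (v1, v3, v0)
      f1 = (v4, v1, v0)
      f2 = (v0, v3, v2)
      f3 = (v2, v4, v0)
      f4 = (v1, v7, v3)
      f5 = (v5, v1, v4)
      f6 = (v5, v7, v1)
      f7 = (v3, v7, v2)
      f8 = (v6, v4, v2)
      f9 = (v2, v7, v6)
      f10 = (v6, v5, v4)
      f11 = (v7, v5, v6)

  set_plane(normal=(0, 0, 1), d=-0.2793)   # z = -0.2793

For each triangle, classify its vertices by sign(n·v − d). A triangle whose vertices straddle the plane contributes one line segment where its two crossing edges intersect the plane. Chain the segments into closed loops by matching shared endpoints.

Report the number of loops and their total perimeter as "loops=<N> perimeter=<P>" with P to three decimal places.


loops=1 perimeter=8.860

Straddling triangles (8 of 12):
  (v1,v3,v0) [++-] → (-1.32, -0.23807, -0.2793)–(-1.32, -0.895, -0.2793)  len=0.6569
  (v4,v1,v0) [-+-] → (0.35112, -0.895, -0.2793)–(-1.32, -0.895, -0.2793)  len=1.6711
  (v0,v3,v2) [-+-] → (-1.32, -0.23807, -0.2793)–(-1.32, 0.895, -0.2793)  len=1.1331
  (v5,v1,v4) [++-] → (0.35112, -0.895, -0.2793)–(1.32, -0.895, -0.2793)  len=0.9689
  (v3,v7,v2) [++-] → (-0.35112, 0.895, -0.2793)–(-1.32, 0.895, -0.2793)  len=0.9689
  (v2,v7,v6) [-+-] → (-0.35112, 0.895, -0.2793)–(1.32, 0.895, -0.2793)  len=1.6711
  (v6,v5,v4) [-+-] → (1.32, 0.23807, -0.2793)–(1.32, -0.895, -0.2793)  len=1.1331
  (v7,v5,v6) [++-] → (1.32, 0.23807, -0.2793)–(1.32, 0.895, -0.2793)  len=0.6569

Chained into 1 loop(s):
  loop 1: 8 segments, perimeter = 8.8600
Total perimeter = 8.860


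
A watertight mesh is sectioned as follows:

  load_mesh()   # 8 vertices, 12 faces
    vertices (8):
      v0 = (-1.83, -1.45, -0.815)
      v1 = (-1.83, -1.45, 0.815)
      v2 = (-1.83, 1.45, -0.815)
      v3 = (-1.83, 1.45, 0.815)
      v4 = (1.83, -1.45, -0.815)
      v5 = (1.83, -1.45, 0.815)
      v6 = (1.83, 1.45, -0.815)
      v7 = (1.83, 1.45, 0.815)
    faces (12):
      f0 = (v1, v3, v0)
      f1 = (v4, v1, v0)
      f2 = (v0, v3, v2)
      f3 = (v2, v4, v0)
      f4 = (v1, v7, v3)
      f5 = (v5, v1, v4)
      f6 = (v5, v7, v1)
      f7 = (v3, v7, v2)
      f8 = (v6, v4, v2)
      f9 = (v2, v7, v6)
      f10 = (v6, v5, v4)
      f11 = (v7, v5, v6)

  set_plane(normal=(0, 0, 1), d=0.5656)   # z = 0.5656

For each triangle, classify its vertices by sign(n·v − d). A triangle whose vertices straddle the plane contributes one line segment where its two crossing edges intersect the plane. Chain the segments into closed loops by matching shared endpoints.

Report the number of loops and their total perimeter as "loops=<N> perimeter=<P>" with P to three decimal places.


Straddling triangles (8 of 12):
  (v1,v3,v0) [++-] → (-1.83, 1.00628, 0.5656)–(-1.83, -1.45, 0.5656)  len=2.4563
  (v4,v1,v0) [-+-] → (-1.27, -1.45, 0.5656)–(-1.83, -1.45, 0.5656)  len=0.5600
  (v0,v3,v2) [-+-] → (-1.83, 1.00628, 0.5656)–(-1.83, 1.45, 0.5656)  len=0.4437
  (v5,v1,v4) [++-] → (-1.27, -1.45, 0.5656)–(1.83, -1.45, 0.5656)  len=3.1000
  (v3,v7,v2) [++-] → (1.27, 1.45, 0.5656)–(-1.83, 1.45, 0.5656)  len=3.1000
  (v2,v7,v6) [-+-] → (1.27, 1.45, 0.5656)–(1.83, 1.45, 0.5656)  len=0.5600
  (v6,v5,v4) [-+-] → (1.83, -1.00628, 0.5656)–(1.83, -1.45, 0.5656)  len=0.4437
  (v7,v5,v6) [++-] → (1.83, -1.00628, 0.5656)–(1.83, 1.45, 0.5656)  len=2.4563

Chained into 1 loop(s):
  loop 1: 8 segments, perimeter = 13.1200
Total perimeter = 13.120

loops=1 perimeter=13.120


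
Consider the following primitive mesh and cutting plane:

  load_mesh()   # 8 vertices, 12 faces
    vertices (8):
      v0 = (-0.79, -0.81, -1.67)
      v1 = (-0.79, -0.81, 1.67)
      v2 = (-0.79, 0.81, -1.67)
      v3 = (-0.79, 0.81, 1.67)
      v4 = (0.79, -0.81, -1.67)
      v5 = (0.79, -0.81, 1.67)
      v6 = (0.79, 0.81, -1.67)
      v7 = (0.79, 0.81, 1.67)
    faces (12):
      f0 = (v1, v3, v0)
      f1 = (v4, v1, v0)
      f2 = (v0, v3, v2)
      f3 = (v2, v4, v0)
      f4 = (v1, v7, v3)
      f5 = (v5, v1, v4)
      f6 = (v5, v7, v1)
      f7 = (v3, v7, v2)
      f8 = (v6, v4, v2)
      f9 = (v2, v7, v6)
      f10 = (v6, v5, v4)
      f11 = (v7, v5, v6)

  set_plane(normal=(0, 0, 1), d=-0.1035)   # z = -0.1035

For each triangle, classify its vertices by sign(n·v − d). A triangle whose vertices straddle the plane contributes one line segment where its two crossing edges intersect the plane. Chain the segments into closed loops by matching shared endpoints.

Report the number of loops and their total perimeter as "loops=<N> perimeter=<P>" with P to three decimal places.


loops=1 perimeter=6.400

Straddling triangles (8 of 12):
  (v1,v3,v0) [++-] → (-0.79, -0.0502006, -0.1035)–(-0.79, -0.81, -0.1035)  len=0.7598
  (v4,v1,v0) [-+-] → (0.0489611, -0.81, -0.1035)–(-0.79, -0.81, -0.1035)  len=0.8390
  (v0,v3,v2) [-+-] → (-0.79, -0.0502006, -0.1035)–(-0.79, 0.81, -0.1035)  len=0.8602
  (v5,v1,v4) [++-] → (0.0489611, -0.81, -0.1035)–(0.79, -0.81, -0.1035)  len=0.7410
  (v3,v7,v2) [++-] → (-0.0489611, 0.81, -0.1035)–(-0.79, 0.81, -0.1035)  len=0.7410
  (v2,v7,v6) [-+-] → (-0.0489611, 0.81, -0.1035)–(0.79, 0.81, -0.1035)  len=0.8390
  (v6,v5,v4) [-+-] → (0.79, 0.0502006, -0.1035)–(0.79, -0.81, -0.1035)  len=0.8602
  (v7,v5,v6) [++-] → (0.79, 0.0502006, -0.1035)–(0.79, 0.81, -0.1035)  len=0.7598

Chained into 1 loop(s):
  loop 1: 8 segments, perimeter = 6.4000
Total perimeter = 6.400


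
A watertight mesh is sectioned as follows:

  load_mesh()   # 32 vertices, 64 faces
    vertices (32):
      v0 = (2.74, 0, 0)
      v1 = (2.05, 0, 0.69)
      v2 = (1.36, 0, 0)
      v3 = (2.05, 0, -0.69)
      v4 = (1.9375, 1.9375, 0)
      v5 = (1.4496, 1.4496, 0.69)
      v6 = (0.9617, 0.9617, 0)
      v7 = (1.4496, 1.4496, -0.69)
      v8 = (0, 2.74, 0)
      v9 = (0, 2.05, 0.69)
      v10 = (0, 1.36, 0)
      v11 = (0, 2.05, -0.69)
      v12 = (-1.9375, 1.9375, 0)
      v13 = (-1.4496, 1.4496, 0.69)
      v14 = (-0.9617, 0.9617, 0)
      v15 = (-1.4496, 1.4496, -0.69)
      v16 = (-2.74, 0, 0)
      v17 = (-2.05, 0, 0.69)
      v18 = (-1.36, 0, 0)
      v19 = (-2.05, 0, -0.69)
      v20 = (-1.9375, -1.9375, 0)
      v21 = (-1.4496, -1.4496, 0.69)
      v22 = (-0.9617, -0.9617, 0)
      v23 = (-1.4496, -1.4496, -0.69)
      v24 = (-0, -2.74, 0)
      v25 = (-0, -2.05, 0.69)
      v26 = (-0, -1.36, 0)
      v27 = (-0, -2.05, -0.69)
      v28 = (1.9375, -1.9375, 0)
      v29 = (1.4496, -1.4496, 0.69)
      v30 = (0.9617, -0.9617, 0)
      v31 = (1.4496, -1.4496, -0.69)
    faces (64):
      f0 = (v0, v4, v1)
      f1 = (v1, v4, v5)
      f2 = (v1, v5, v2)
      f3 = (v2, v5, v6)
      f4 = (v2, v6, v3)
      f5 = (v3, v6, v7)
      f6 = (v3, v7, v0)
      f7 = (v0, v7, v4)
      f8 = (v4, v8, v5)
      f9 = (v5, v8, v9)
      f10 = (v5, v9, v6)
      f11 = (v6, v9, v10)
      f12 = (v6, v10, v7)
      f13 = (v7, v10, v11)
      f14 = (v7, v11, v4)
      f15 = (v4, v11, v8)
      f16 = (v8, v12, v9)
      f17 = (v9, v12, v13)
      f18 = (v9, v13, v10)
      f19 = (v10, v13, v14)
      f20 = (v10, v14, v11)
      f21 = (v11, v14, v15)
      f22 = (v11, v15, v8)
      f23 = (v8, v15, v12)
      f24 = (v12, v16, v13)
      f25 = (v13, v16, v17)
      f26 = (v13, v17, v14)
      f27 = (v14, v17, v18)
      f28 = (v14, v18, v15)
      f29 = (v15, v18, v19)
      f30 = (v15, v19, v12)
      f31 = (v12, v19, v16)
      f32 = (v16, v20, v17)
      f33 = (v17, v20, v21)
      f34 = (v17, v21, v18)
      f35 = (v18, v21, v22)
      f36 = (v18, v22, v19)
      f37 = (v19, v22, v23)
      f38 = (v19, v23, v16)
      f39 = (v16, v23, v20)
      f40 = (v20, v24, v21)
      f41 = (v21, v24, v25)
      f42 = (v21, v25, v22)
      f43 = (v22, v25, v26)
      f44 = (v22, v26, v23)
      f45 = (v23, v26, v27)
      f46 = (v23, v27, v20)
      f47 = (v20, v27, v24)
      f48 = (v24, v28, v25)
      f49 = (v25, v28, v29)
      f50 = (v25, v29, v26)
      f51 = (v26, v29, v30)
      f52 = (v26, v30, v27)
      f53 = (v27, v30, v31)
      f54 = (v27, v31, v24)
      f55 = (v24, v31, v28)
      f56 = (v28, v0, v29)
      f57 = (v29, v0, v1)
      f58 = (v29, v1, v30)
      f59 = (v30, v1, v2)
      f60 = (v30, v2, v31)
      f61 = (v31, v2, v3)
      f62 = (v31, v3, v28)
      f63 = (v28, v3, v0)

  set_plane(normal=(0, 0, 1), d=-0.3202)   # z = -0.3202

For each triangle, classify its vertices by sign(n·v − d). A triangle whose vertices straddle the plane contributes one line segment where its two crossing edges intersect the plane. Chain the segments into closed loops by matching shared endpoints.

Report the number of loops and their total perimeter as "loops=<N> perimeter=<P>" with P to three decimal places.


Straddling triangles (32 of 64):
  (v2,v6,v3) [++-] → (1.46673, 0.515415, -0.3202)–(1.6802, 0, -0.3202)  len=0.5579
  (v3,v6,v7) [-+-] → (1.46673, 0.515415, -0.3202)–(1.18811, 1.18811, -0.3202)  len=0.7281
  (v3,v7,v0) [--+] → (2.14118, 0.672698, -0.3202)–(2.4198, 0, -0.3202)  len=0.7281
  (v0,v7,v4) [+-+] → (2.14118, 0.672698, -0.3202)–(1.71109, 1.71109, -0.3202)  len=1.1239
  (v6,v10,v7) [++-] → (0.672698, 1.40158, -0.3202)–(1.18811, 1.18811, -0.3202)  len=0.5579
  (v7,v10,v11) [-+-] → (0.672698, 1.40158, -0.3202)–(0, 1.6802, -0.3202)  len=0.7281
  (v7,v11,v4) [--+] → (1.03839, 1.98971, -0.3202)–(1.71109, 1.71109, -0.3202)  len=0.7281
  (v4,v11,v8) [+-+] → (1.03839, 1.98971, -0.3202)–(0, 2.4198, -0.3202)  len=1.1239
  (v10,v14,v11) [++-] → (-0.515415, 1.46673, -0.3202)–(0, 1.6802, -0.3202)  len=0.5579
  (v11,v14,v15) [-+-] → (-0.515415, 1.46673, -0.3202)–(-1.18811, 1.18811, -0.3202)  len=0.7281
  (v11,v15,v8) [--+] → (-0.672698, 2.14118, -0.3202)–(0, 2.4198, -0.3202)  len=0.7281
  (v8,v15,v12) [+-+] → (-0.672698, 2.14118, -0.3202)–(-1.71109, 1.71109, -0.3202)  len=1.1239
  (v14,v18,v15) [++-] → (-1.40158, 0.672698, -0.3202)–(-1.18811, 1.18811, -0.3202)  len=0.5579
  (v15,v18,v19) [-+-] → (-1.40158, 0.672698, -0.3202)–(-1.6802, 0, -0.3202)  len=0.7281
  (v15,v19,v12) [--+] → (-1.98971, 1.03839, -0.3202)–(-1.71109, 1.71109, -0.3202)  len=0.7281
  (v12,v19,v16) [+-+] → (-1.98971, 1.03839, -0.3202)–(-2.4198, 0, -0.3202)  len=1.1239
  (v18,v22,v19) [++-] → (-1.46673, -0.515415, -0.3202)–(-1.6802, 0, -0.3202)  len=0.5579
  (v19,v22,v23) [-+-] → (-1.46673, -0.515415, -0.3202)–(-1.18811, -1.18811, -0.3202)  len=0.7281
  (v19,v23,v16) [--+] → (-2.14118, -0.672698, -0.3202)–(-2.4198, 0, -0.3202)  len=0.7281
  (v16,v23,v20) [+-+] → (-2.14118, -0.672698, -0.3202)–(-1.71109, -1.71109, -0.3202)  len=1.1239
  (v22,v26,v23) [++-] → (-0.672698, -1.40158, -0.3202)–(-1.18811, -1.18811, -0.3202)  len=0.5579
  (v23,v26,v27) [-+-] → (-0.672698, -1.40158, -0.3202)–(0, -1.6802, -0.3202)  len=0.7281
  (v23,v27,v20) [--+] → (-1.03839, -1.98971, -0.3202)–(-1.71109, -1.71109, -0.3202)  len=0.7281
  (v20,v27,v24) [+-+] → (-1.03839, -1.98971, -0.3202)–(0, -2.4198, -0.3202)  len=1.1239
  (v26,v30,v27) [++-] → (0.515415, -1.46673, -0.3202)–(0, -1.6802, -0.3202)  len=0.5579
  (v27,v30,v31) [-+-] → (0.515415, -1.46673, -0.3202)–(1.18811, -1.18811, -0.3202)  len=0.7281
  (v27,v31,v24) [--+] → (0.672698, -2.14118, -0.3202)–(0, -2.4198, -0.3202)  len=0.7281
  (v24,v31,v28) [+-+] → (0.672698, -2.14118, -0.3202)–(1.71109, -1.71109, -0.3202)  len=1.1239
  (v30,v2,v31) [++-] → (1.40158, -0.672698, -0.3202)–(1.18811, -1.18811, -0.3202)  len=0.5579
  (v31,v2,v3) [-+-] → (1.40158, -0.672698, -0.3202)–(1.6802, 0, -0.3202)  len=0.7281
  (v31,v3,v28) [--+] → (1.98971, -1.03839, -0.3202)–(1.71109, -1.71109, -0.3202)  len=0.7281
  (v28,v3,v0) [+-+] → (1.98971, -1.03839, -0.3202)–(2.4198, 0, -0.3202)  len=1.1239

Chained into 2 loop(s):
  loop 1: 16 segments, perimeter = 10.2879
  loop 2: 16 segments, perimeter = 14.8164
Total perimeter = 25.104

loops=2 perimeter=25.104


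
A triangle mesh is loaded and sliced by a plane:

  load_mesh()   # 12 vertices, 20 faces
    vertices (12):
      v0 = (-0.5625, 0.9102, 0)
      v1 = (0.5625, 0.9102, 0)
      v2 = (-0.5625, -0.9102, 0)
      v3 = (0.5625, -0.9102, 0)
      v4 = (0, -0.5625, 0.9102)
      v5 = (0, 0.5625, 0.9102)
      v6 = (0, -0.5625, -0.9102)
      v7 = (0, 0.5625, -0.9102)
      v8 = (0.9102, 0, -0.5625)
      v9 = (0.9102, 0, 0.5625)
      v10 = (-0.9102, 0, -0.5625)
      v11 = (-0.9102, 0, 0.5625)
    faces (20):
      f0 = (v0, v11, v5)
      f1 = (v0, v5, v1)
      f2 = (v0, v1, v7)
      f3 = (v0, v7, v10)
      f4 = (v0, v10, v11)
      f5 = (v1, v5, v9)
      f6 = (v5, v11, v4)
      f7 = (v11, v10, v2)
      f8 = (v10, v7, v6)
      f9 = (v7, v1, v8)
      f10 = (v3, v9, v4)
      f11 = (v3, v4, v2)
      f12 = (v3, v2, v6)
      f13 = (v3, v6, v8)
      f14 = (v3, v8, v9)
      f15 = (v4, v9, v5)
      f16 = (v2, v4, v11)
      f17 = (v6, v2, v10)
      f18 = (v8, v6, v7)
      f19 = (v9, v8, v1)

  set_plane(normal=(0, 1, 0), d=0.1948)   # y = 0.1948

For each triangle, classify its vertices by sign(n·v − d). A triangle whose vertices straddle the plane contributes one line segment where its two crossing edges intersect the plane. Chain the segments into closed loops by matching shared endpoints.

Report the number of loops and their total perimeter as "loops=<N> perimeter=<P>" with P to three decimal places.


loops=1 perimeter=5.678

Straddling triangles (10 of 20):
  (v0,v11,v5) [+-+] → (-0.835786, 0.1948, 0.442114)–(-0.594988, 0.1948, 0.682912)  len=0.3405
  (v0,v7,v10) [++-] → (-0.594988, 0.1948, -0.682912)–(-0.835786, 0.1948, -0.442114)  len=0.3405
  (v0,v10,v11) [+--] → (-0.835786, 0.1948, -0.442114)–(-0.835786, 0.1948, 0.442114)  len=0.8842
  (v1,v5,v9) [++-] → (0.594988, 0.1948, 0.682912)–(0.835786, 0.1948, 0.442114)  len=0.3405
  (v5,v11,v4) [+--] → (-0.594988, 0.1948, 0.682912)–(0, 0.1948, 0.9102)  len=0.6369
  (v10,v7,v6) [-+-] → (-0.594988, 0.1948, -0.682912)–(0, 0.1948, -0.9102)  len=0.6369
  (v7,v1,v8) [++-] → (0.835786, 0.1948, -0.442114)–(0.594988, 0.1948, -0.682912)  len=0.3405
  (v4,v9,v5) [--+] → (0.594988, 0.1948, 0.682912)–(0, 0.1948, 0.9102)  len=0.6369
  (v8,v6,v7) [--+] → (0, 0.1948, -0.9102)–(0.594988, 0.1948, -0.682912)  len=0.6369
  (v9,v8,v1) [--+] → (0.835786, 0.1948, -0.442114)–(0.835786, 0.1948, 0.442114)  len=0.8842

Chained into 1 loop(s):
  loop 1: 10 segments, perimeter = 5.6783
Total perimeter = 5.678


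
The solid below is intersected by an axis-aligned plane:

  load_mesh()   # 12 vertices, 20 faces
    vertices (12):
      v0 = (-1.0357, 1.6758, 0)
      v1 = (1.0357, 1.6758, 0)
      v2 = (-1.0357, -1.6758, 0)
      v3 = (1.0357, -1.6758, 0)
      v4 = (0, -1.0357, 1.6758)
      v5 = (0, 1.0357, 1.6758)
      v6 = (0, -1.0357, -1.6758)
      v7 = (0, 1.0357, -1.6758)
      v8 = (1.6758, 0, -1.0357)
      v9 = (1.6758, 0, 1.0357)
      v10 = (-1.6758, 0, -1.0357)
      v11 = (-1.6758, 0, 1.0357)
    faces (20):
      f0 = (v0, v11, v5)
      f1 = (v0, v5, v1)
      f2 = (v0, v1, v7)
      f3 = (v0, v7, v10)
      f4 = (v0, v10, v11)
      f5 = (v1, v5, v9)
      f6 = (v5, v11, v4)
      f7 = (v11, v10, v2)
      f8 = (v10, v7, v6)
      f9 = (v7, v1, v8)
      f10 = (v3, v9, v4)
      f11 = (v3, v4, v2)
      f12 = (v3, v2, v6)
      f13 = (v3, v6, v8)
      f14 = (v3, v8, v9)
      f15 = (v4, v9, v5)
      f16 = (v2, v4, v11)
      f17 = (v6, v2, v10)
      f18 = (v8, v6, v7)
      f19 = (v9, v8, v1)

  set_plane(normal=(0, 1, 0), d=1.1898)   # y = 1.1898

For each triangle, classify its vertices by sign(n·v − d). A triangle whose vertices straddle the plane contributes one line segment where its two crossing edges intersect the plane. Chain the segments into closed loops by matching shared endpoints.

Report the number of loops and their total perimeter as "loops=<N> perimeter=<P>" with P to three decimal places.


Straddling triangles (8 of 20):
  (v0,v11,v5) [+--] → (-1.22134, 1.1898, 0.300364)–(-0.249338, 1.1898, 1.27236)  len=1.3746
  (v0,v5,v1) [+-+] → (-0.249338, 1.1898, 1.27236)–(0.249338, 1.1898, 1.27236)  len=0.4987
  (v0,v1,v7) [++-] → (0.249338, 1.1898, -1.27236)–(-0.249338, 1.1898, -1.27236)  len=0.4987
  (v0,v7,v10) [+--] → (-0.249338, 1.1898, -1.27236)–(-1.22134, 1.1898, -0.300364)  len=1.3746
  (v0,v10,v11) [+--] → (-1.22134, 1.1898, -0.300364)–(-1.22134, 1.1898, 0.300364)  len=0.6007
  (v1,v5,v9) [+--] → (0.249338, 1.1898, 1.27236)–(1.22134, 1.1898, 0.300364)  len=1.3746
  (v7,v1,v8) [-+-] → (0.249338, 1.1898, -1.27236)–(1.22134, 1.1898, -0.300364)  len=1.3746
  (v9,v8,v1) [--+] → (1.22134, 1.1898, -0.300364)–(1.22134, 1.1898, 0.300364)  len=0.6007

Chained into 1 loop(s):
  loop 1: 8 segments, perimeter = 7.6973
Total perimeter = 7.697

loops=1 perimeter=7.697


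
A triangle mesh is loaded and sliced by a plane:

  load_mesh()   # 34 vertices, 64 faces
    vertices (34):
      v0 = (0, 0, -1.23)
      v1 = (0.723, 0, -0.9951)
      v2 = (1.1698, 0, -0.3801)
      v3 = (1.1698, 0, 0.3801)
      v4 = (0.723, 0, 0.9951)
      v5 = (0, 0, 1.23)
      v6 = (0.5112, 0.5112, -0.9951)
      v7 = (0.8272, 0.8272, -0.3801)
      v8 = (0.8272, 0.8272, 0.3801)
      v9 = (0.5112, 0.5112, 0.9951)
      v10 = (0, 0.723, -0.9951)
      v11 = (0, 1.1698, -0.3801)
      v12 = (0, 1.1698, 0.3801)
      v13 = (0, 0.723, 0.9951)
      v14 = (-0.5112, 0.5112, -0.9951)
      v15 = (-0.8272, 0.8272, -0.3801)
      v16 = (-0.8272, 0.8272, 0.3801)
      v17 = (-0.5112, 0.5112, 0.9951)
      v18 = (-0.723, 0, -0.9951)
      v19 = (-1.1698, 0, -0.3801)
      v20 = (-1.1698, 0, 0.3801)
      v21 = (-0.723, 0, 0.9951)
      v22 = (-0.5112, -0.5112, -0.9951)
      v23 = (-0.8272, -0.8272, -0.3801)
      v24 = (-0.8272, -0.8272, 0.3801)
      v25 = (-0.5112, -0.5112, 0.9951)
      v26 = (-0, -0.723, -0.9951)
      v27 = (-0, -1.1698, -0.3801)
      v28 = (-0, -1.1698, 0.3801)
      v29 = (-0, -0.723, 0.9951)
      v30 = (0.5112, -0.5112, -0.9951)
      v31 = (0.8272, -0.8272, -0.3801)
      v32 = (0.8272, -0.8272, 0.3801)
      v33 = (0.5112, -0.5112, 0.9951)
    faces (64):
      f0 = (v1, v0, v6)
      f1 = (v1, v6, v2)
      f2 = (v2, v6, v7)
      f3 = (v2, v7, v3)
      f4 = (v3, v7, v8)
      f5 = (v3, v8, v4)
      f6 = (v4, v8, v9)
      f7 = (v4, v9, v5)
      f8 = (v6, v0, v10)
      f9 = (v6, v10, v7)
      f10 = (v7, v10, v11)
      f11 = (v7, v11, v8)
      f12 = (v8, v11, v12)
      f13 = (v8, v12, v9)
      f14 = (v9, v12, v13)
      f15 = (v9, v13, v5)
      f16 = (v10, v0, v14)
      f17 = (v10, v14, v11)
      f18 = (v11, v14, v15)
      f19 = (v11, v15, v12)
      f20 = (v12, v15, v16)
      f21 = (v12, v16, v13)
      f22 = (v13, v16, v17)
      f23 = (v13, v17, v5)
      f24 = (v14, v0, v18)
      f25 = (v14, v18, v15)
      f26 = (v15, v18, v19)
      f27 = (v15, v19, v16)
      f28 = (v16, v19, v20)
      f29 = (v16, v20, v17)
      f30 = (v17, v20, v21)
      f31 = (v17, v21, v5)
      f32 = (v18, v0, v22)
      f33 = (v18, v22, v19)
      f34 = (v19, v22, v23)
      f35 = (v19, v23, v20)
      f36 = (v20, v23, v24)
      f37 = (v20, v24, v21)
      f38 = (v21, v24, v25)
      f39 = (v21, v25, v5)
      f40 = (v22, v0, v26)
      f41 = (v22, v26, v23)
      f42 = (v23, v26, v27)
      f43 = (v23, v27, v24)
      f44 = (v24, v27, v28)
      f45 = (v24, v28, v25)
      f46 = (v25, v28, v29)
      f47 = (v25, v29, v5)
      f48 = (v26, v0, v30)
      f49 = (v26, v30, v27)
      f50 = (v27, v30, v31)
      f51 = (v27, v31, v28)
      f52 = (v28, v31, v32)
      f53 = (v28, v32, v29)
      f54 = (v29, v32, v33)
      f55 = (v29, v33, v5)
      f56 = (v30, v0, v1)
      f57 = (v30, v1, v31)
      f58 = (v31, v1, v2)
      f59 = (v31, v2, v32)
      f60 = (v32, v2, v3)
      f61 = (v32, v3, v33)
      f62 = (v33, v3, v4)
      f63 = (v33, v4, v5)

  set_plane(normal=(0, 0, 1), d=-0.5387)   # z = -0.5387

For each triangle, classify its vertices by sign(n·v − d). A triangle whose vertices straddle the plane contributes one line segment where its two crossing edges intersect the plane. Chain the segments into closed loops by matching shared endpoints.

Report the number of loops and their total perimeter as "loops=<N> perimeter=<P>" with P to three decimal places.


loops=1 perimeter=6.457

Straddling triangles (16 of 64):
  (v1,v6,v2) [--+] → (0.999956, 0.131831, -0.5387)–(1.05458, 0, -0.5387)  len=0.1427
  (v2,v6,v7) [+-+] → (0.999956, 0.131831, -0.5387)–(0.745708, 0.745708, -0.5387)  len=0.6644
  (v6,v10,v7) [--+] → (0.613877, 0.800328, -0.5387)–(0.745708, 0.745708, -0.5387)  len=0.1427
  (v7,v10,v11) [+-+] → (0.613877, 0.800328, -0.5387)–(0, 1.05458, -0.5387)  len=0.6644
  (v10,v14,v11) [--+] → (-0.131831, 0.999956, -0.5387)–(0, 1.05458, -0.5387)  len=0.1427
  (v11,v14,v15) [+-+] → (-0.131831, 0.999956, -0.5387)–(-0.745708, 0.745708, -0.5387)  len=0.6644
  (v14,v18,v15) [--+] → (-0.800328, 0.613877, -0.5387)–(-0.745708, 0.745708, -0.5387)  len=0.1427
  (v15,v18,v19) [+-+] → (-0.800328, 0.613877, -0.5387)–(-1.05458, 0, -0.5387)  len=0.6644
  (v18,v22,v19) [--+] → (-0.999956, -0.131831, -0.5387)–(-1.05458, 0, -0.5387)  len=0.1427
  (v19,v22,v23) [+-+] → (-0.999956, -0.131831, -0.5387)–(-0.745708, -0.745708, -0.5387)  len=0.6644
  (v22,v26,v23) [--+] → (-0.613877, -0.800328, -0.5387)–(-0.745708, -0.745708, -0.5387)  len=0.1427
  (v23,v26,v27) [+-+] → (-0.613877, -0.800328, -0.5387)–(0, -1.05458, -0.5387)  len=0.6644
  (v26,v30,v27) [--+] → (0.131831, -0.999956, -0.5387)–(0, -1.05458, -0.5387)  len=0.1427
  (v27,v30,v31) [+-+] → (0.131831, -0.999956, -0.5387)–(0.745708, -0.745708, -0.5387)  len=0.6644
  (v30,v1,v31) [--+] → (0.800328, -0.613877, -0.5387)–(0.745708, -0.745708, -0.5387)  len=0.1427
  (v31,v1,v2) [+-+] → (0.800328, -0.613877, -0.5387)–(1.05458, 0, -0.5387)  len=0.6644

Chained into 1 loop(s):
  loop 1: 16 segments, perimeter = 6.4571
Total perimeter = 6.457
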